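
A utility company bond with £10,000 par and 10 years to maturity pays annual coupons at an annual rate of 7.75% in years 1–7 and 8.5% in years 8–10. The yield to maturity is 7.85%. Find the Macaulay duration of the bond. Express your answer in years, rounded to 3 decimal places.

Periodic yield y = 0.0785. Discount each cash flow and weight by its year:
  t   CF        PV=CF/(1+0.0785)^t    t·PV
  1       775.00       718.5906       718.5906
  2       775.00       666.2871     1,332.5742
  3       775.00       617.7905     1,853.3716
  4       775.00       572.8239     2,291.2955
  5       775.00       531.1302     2,655.6508
  6       775.00       492.4712     2,954.8270
  7       775.00       456.6260     3,196.3821
  8       850.00       464.3631     3,714.9050
  9       850.00       430.5639     3,875.0748
  10   10,850.00     5,095.9862    50,959.8621
  Σ                 10,046.6327    73,552.5337
Price P = Σ PV = 10,046.6327.
Macaulay duration = Σ(t·PV) / P = 73,552.5337 / 10,046.6327 = 7.32111 years.

7.321 years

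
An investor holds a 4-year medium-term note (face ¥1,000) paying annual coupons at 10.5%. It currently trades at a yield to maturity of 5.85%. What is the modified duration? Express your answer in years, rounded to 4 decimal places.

3.3125 years

Periodic yield y = 0.0585. First find Macaulay duration:
  t   CF        PV=CF/(1+0.0585)^t    t·PV
  1       105.00        99.1970        99.1970
  2       105.00        93.7147       187.4293
  3       105.00        88.5354       265.6061
  4     1,105.00       880.2354     3,520.9416
  Σ                  1,161.6824     4,073.1740
P = 1,161.6824; Macaulay duration = 4,073.1740 / 1,161.6824 = 3.50627 years.
Modified duration = D_Mac / (1 + y) = 3.50627 / 1.0585 = 3.31249 years.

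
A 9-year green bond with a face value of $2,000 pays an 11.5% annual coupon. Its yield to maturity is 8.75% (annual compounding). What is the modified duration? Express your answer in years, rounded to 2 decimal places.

5.78 years

Periodic yield y = 0.0875. First find Macaulay duration:
  t   CF        PV=CF/(1+0.0875)^t    t·PV
  1       230.00       211.4943       211.4943
  2       230.00       194.4775       388.9549
  3       230.00       178.8299       536.4896
  4       230.00       164.4413       657.7650
  5       230.00       151.2103       756.0517
  6       230.00       139.0440       834.2640
  7       230.00       127.8565       894.9958
  8       230.00       117.5692       940.5539
  9     2,230.00     1,048.1935     9,433.7417
  Σ                  2,333.1165    14,654.3110
P = 2,333.1165; Macaulay duration = 14,654.3110 / 2,333.1165 = 6.28100 years.
Modified duration = D_Mac / (1 + y) = 6.28100 / 1.0875 = 5.77563 years.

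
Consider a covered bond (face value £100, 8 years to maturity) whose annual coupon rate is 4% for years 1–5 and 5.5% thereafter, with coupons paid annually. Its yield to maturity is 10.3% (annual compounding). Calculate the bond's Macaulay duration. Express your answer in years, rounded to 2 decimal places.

Periodic yield y = 0.103. Discount each cash flow and weight by its year:
  t   CF        PV=CF/(1+0.103)^t    t·PV
  1         4.00         3.6265         3.6265
  2         4.00         3.2878         6.5757
  3         4.00         2.9808         8.9424
  4         4.00         2.7025        10.8098
  5         4.00         2.4501        12.2505
  6         5.50         3.0543        18.3257
  7         5.50         2.7691        19.3835
  8       105.50        48.1558       385.2462
  Σ                     69.0268       465.1602
Price P = Σ PV = 69.0268.
Macaulay duration = Σ(t·PV) / P = 465.1602 / 69.0268 = 6.73884 years.

6.74 years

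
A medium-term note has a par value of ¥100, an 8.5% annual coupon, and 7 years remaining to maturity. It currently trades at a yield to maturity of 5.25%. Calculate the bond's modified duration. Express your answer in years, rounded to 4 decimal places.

5.4000 years

Periodic yield y = 0.0525. First find Macaulay duration:
  t   CF        PV=CF/(1+0.0525)^t    t·PV
  1         8.50         8.0760         8.0760
  2         8.50         7.6732        15.3463
  3         8.50         7.2904        21.8713
  4         8.50         6.9268        27.7071
  5         8.50         6.5813        32.9063
  6         8.50         6.2530        37.5178
  7       108.50        75.8359       530.8515
  Σ                    118.6365       674.2762
P = 118.6365; Macaulay duration = 674.2762 / 118.6365 = 5.68355 years.
Modified duration = D_Mac / (1 + y) = 5.68355 / 1.0525 = 5.40005 years.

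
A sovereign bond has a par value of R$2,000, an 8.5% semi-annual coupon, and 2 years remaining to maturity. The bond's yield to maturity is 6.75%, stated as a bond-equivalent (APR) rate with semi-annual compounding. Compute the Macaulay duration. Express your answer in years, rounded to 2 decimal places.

1.88 years

Periodic yield y = 0.03375. Discount each cash flow and weight by its period:
  t   CF        PV=CF/(1+0.03375)^t    t·PV
  1        85.00        82.2249        82.2249
  2        85.00        79.5404       159.0808
  3        85.00        76.9436       230.8307
  4     2,085.00     1,825.7612     7,303.0447
  Σ                  2,064.4701     7,775.1812
Price P = Σ PV = 2,064.4701.
Macaulay duration = Σ(t·PV) / P = 7,775.1812 / 2,064.4701 = 3.76619 half-year periods.
In years: 3.76619 / 2 = 1.88309 years.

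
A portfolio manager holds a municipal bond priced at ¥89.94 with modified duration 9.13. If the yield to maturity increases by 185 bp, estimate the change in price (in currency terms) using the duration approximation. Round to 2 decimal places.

Duration approximation: ΔP/P ≈ -D_mod · Δy = -9.13 × (+0.0185) = -0.168905.
ΔP ≈ 89.94 × (-0.168905) = -15.1913157.

-¥15.19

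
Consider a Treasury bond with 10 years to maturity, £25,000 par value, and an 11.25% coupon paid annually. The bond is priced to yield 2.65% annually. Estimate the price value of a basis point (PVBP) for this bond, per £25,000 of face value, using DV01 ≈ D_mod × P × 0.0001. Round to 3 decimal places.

Periodic yield y = 0.0265.
  t   CF        PV=CF/(1+0.0265)^t    t·PV
  1     2,812.50     2,739.8928     2,739.8928
  2     2,812.50     2,669.1601     5,338.3202
  3     2,812.50     2,600.2534     7,800.7601
  4     2,812.50     2,533.1256    10,132.5022
  5     2,812.50     2,467.7307    12,338.6535
  6     2,812.50     2,404.0241    14,424.1443
  7     2,812.50     2,341.9621    16,393.7344
  8     2,812.50     2,281.5023    18,252.0180
  9     2,812.50     2,222.6033    20,003.4294
  10   27,812.50    21,411.6675   214,116.6753
  Σ                 43,671.9217   321,540.1303
P = 43,671.9217; D_Mac = 7.36263 yrs; D_mod = 7.17256 yrs.
DV01 ≈ 7.17256 × 43,671.9217 × 0.0001 = 31.323929.

£31.324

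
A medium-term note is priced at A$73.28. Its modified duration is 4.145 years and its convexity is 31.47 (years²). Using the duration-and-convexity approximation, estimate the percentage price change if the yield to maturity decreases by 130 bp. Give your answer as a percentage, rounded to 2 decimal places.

+5.65%

Duration effect: -D_mod·Δy = -4.145 × (-0.013) = +0.053885
Convexity effect: ½·C·(Δy)² = 0.5 × 31.47 × (-0.013)² = +0.002659215
ΔP/P ≈ +0.053885 + 0.002659215 = +0.056544215
= +5.6544215%.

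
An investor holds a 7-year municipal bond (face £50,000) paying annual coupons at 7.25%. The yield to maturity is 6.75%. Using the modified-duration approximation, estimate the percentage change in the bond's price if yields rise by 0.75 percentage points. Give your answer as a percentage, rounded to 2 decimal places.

-4.04%

Periodic yield y = 0.0675. Modified duration first:
  t   CF        PV=CF/(1+0.0675)^t    t·PV
  1     3,625.00     3,395.7845     3,395.7845
  2     3,625.00     3,181.0628     6,362.1256
  3     3,625.00     2,979.9183     8,939.7550
  4     3,625.00     2,791.4926    11,165.9703
  5     3,625.00     2,614.9813    13,074.9066
  6     3,625.00     2,449.6312    14,697.7873
  7    53,625.00    33,946.2745   237,623.9218
  Σ                 51,359.1453   295,260.2512
P = 51,359.1453; D_Mac = 5.74893 yrs; D_mod = 5.74893/(1+0.0675) = 5.38542 yrs.
ΔP/P ≈ -D_mod · Δy = -5.38542 × (+0.0075) = -0.040391 = -4.0391%.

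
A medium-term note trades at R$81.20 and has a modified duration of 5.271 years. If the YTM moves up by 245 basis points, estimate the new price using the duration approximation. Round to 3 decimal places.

R$70.714

Duration approximation: ΔP/P ≈ -D_mod · Δy = -5.271 × (+0.0245) = -0.1291395.
New price ≈ 81.20 × (1 - 0.1291395) = 70.7138726.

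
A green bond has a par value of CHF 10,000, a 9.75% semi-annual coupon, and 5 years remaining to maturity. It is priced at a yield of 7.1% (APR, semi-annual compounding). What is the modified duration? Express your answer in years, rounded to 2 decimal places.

3.99 years

Periodic yield y = 0.0355. First find Macaulay duration:
  t   CF        PV=CF/(1+0.0355)^t    t·PV
  1       487.50       470.7871       470.7871
  2       487.50       454.6471       909.2942
  3       487.50       439.0604     1,317.1813
  4       487.50       424.0082     1,696.0326
  5       487.50       409.4719     2,047.3595
  6       487.50       395.4340     2,372.6040
  7       487.50       381.8773     2,673.1414
  8       487.50       368.7855     2,950.2837
  9       487.50       356.1424     3,205.2817
  10   10,487.50     7,398.9645    73,989.6447
  Σ                 11,099.1783    91,631.6101
P = 11,099.1783; Macaulay duration = 91,631.6101 / 11,099.1783 = 8.25571 half-year periods = 4.12786 years.
Modified duration = D_Mac / (1 + y) = 4.12786 / 1.0355 = 3.98634 years.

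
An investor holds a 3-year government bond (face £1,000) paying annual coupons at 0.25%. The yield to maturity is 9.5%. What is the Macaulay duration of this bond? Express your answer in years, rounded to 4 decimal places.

Periodic yield y = 0.095. Discount each cash flow and weight by its year:
  t   CF        PV=CF/(1+0.095)^t    t·PV
  1         2.50         2.2831         2.2831
  2         2.50         2.0850         4.1701
  3     1,002.50       763.5580     2,290.6740
  Σ                    767.9261     2,297.1271
Price P = Σ PV = 767.9261.
Macaulay duration = Σ(t·PV) / P = 2,297.1271 / 767.9261 = 2.99134 years.

2.9913 years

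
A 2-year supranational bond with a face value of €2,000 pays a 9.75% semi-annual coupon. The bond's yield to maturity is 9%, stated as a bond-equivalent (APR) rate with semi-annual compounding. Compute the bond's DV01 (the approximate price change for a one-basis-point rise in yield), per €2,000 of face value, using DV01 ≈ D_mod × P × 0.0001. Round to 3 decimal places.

€0.362

Periodic yield y = 0.045.
  t   CF        PV=CF/(1+0.045)^t    t·PV
  1        97.50        93.3014        93.3014
  2        97.50        89.2837       178.5673
  3        97.50        85.4389       256.3168
  4     2,097.50     1,758.8824     7,035.5297
  Σ                  2,026.9064     7,563.7152
P = 2,026.9064; D_Mac = 3.73165 half-year periods = 1.86583 yrs; D_mod = 1.78548 yrs.
DV01 ≈ 1.78548 × 2,026.9064 × 0.0001 = 0.361900.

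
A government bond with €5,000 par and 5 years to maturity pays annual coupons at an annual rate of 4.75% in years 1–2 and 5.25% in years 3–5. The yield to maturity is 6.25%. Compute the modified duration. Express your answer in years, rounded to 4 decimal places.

Periodic yield y = 0.0625. First find Macaulay duration:
  t   CF        PV=CF/(1+0.0625)^t    t·PV
  1       237.50       223.5294       223.5294
  2       237.50       210.3806       420.7612
  3       262.50       218.8480       656.5439
  4       262.50       205.9745       823.8982
  5     5,262.50     3,886.3993    19,431.9963
  Σ                  4,745.1318    21,556.7290
P = 4,745.1318; Macaulay duration = 21,556.7290 / 4,745.1318 = 4.54291 years.
Modified duration = D_Mac / (1 + y) = 4.54291 / 1.0625 = 4.27568 years.

4.2757 years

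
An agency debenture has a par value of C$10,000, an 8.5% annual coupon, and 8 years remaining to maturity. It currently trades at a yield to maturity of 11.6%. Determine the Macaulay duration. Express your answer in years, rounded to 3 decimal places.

Periodic yield y = 0.116. Discount each cash flow and weight by its year:
  t   CF        PV=CF/(1+0.116)^t    t·PV
  1       850.00       761.6487       761.6487
  2       850.00       682.4810     1,364.9619
  3       850.00       611.5421     1,834.6262
  4       850.00       547.9768     2,191.9071
  5       850.00       491.0186     2,455.0931
  6       850.00       439.9808     2,639.8850
  7       850.00       394.2481     2,759.7364
  8    10,850.00     4,509.3732    36,074.9858
  Σ                  8,438.2693    50,082.8442
Price P = Σ PV = 8,438.2693.
Macaulay duration = Σ(t·PV) / P = 50,082.8442 / 8,438.2693 = 5.93520 years.

5.935 years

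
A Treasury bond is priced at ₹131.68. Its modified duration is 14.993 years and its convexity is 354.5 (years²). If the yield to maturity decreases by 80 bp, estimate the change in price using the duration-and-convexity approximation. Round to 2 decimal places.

Duration effect: -D_mod·Δy = -14.993 × (-0.008) = +0.119944
Convexity effect: ½·C·(Δy)² = 0.5 × 354.5 × (-0.008)² = +0.0113440
ΔP/P ≈ +0.119944 + 0.0113440 = +0.131288
ΔP ≈ 131.68 × (+0.131288) = +17.28800384.

+₹17.29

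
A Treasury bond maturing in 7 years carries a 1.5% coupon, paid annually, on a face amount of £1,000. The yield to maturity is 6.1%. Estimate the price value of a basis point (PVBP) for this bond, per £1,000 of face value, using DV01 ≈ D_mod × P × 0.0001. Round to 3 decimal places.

£0.465

Periodic yield y = 0.061.
  t   CF        PV=CF/(1+0.061)^t    t·PV
  1        15.00        14.1376        14.1376
  2        15.00        13.3248        26.6496
  3        15.00        12.5587        37.6761
  4        15.00        11.8367        47.3467
  5        15.00        11.1561        55.7807
  6        15.00        10.5148        63.0885
  7     1,015.00       670.5920     4,694.1439
  Σ                    744.1207     4,938.8231
P = 744.1207; D_Mac = 6.63713 yrs; D_mod = 6.25554 yrs.
DV01 ≈ 6.25554 × 744.1207 × 0.0001 = 0.465488.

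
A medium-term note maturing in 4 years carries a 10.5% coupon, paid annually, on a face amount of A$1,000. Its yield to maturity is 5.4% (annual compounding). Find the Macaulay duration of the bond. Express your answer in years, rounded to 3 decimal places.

3.510 years

Periodic yield y = 0.054. Discount each cash flow and weight by its year:
  t   CF        PV=CF/(1+0.054)^t    t·PV
  1       105.00        99.6205        99.6205
  2       105.00        94.5166       189.0332
  3       105.00        89.6742       269.0226
  4     1,105.00       895.3644     3,581.4577
  Σ                  1,179.1757     4,139.1340
Price P = Σ PV = 1,179.1757.
Macaulay duration = Σ(t·PV) / P = 4,139.1340 / 1,179.1757 = 3.51019 years.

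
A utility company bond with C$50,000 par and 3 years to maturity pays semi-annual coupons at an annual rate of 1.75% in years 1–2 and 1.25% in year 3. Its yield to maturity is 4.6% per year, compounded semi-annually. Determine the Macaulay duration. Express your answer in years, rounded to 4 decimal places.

Periodic yield y = 0.023. Discount each cash flow and weight by its period:
  t   CF        PV=CF/(1+0.023)^t    t·PV
  1       437.50       427.6637       427.6637
  2       437.50       418.0486       836.0972
  3       437.50       408.6497     1,225.9490
  4       437.50       399.4620     1,597.8482
  5       312.50       278.9150     1,394.5749
  6    50,312.50    43,895.7118   263,374.2706
  Σ                 45,828.4508   268,856.4037
Price P = Σ PV = 45,828.4508.
Macaulay duration = Σ(t·PV) / P = 268,856.4037 / 45,828.4508 = 5.86658 half-year periods.
In years: 5.86658 / 2 = 2.93329 years.

2.9333 years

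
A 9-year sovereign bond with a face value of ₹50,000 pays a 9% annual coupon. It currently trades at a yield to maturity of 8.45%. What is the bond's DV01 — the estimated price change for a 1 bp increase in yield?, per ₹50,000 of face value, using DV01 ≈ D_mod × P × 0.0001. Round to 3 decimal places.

Periodic yield y = 0.0845.
  t   CF        PV=CF/(1+0.0845)^t    t·PV
  1     4,500.00     4,149.3776     4,149.3776
  2     4,500.00     3,826.0743     7,652.1486
  3     4,500.00     3,527.9616    10,583.8847
  4     4,500.00     3,253.0766    13,012.3064
  5     4,500.00     2,999.6096    14,998.0479
  6     4,500.00     2,765.8917    16,595.3504
  7     4,500.00     2,550.3843    17,852.6898
  8     4,500.00     2,351.6683    18,813.3463
  9    54,500.00    26,262.1632   236,359.4684
  Σ                 51,686.2071   340,016.6201
P = 51,686.2071; D_Mac = 6.57848 yrs; D_mod = 6.06591 yrs.
DV01 ≈ 6.06591 × 51,686.2071 × 0.0001 = 31.352385.

₹31.352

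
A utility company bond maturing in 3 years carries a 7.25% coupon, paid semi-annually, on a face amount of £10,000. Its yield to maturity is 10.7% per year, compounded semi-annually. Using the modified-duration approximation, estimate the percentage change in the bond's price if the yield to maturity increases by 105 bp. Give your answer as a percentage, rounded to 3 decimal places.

Periodic yield y = 0.0535. Modified duration first:
  t   CF        PV=CF/(1+0.0535)^t    t·PV
  1       362.50       344.0911       344.0911
  2       362.50       326.6171       653.2342
  3       362.50       310.0305       930.0914
  4       362.50       294.2862     1,177.1447
  5       362.50       279.3414     1,396.7070
  6    10,362.50     7,579.7923    45,478.7536
  Σ                  9,134.1586    49,980.0221
P = 9,134.1586; D_Mac = 5.47177 half-year periods = 2.73589 yrs; D_mod = 2.73589/(1+0.0535) = 2.59695 yrs.
ΔP/P ≈ -D_mod · Δy = -2.59695 × (+0.0105) = -0.027268 = -2.7268%.

-2.727%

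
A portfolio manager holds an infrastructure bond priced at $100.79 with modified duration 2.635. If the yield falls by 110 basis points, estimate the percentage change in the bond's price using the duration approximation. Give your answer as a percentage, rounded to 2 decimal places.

Duration approximation: ΔP/P ≈ -D_mod · Δy = -2.635 × (-0.011) = +0.028985.
As a percentage: +2.8985%.

+2.90%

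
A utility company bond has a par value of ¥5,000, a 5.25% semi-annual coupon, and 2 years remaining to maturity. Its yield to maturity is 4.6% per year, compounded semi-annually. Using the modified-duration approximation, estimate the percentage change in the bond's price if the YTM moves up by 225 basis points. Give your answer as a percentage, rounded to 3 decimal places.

Periodic yield y = 0.023. Modified duration first:
  t   CF        PV=CF/(1+0.023)^t    t·PV
  1       131.25       128.2991       128.2991
  2       131.25       125.4146       250.8292
  3       131.25       122.5949       367.7847
  4     5,131.25     4,685.1191    18,740.4766
  Σ                  5,061.4278    19,487.3896
P = 5,061.4278; D_Mac = 3.85018 half-year periods = 1.92509 yrs; D_mod = 1.92509/(1+0.023) = 1.88181 yrs.
ΔP/P ≈ -D_mod · Δy = -1.88181 × (+0.0225) = -0.042341 = -4.2341%.

-4.234%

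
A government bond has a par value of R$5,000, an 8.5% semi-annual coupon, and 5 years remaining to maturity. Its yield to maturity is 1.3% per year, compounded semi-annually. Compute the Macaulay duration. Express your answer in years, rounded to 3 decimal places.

4.307 years

Periodic yield y = 0.0065. Discount each cash flow and weight by its period:
  t   CF        PV=CF/(1+0.0065)^t    t·PV
  1       212.50       211.1277       211.1277
  2       212.50       209.7642       419.5284
  3       212.50       208.4095       625.2286
  4       212.50       207.0636       828.2545
  5       212.50       205.7264     1,028.6320
  6       212.50       204.3978     1,226.3869
  7       212.50       203.0778     1,421.5447
  8       212.50       201.7663     1,614.1307
  9       212.50       200.4633     1,804.1699
  10    5,212.50     4,885.4917    48,854.9165
  Σ                  6,737.2884    58,033.9199
Price P = Σ PV = 6,737.2884.
Macaulay duration = Σ(t·PV) / P = 58,033.9199 / 6,737.2884 = 8.61384 half-year periods.
In years: 8.61384 / 2 = 4.30692 years.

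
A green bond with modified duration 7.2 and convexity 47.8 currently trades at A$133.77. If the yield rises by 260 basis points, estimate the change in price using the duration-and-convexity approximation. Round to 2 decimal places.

-A$22.88

Duration effect: -D_mod·Δy = -7.2 × (+0.026) = -0.187200
Convexity effect: ½·C·(Δy)² = 0.5 × 47.8 × (0.026)² = +0.0161564
ΔP/P ≈ -0.187200 + 0.0161564 = -0.1710436
ΔP ≈ 133.77 × (-0.1710436) = -22.880502372.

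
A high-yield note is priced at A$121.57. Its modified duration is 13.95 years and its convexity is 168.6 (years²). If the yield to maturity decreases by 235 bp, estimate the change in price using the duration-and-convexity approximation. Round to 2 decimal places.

Duration effect: -D_mod·Δy = -13.95 × (-0.0235) = +0.327825
Convexity effect: ½·C·(Δy)² = 0.5 × 168.6 × (-0.0235)² = +0.046554675
ΔP/P ≈ +0.327825 + 0.046554675 = +0.374379675
ΔP ≈ 121.57 × (+0.374379675) = +45.51333708975.

+A$45.51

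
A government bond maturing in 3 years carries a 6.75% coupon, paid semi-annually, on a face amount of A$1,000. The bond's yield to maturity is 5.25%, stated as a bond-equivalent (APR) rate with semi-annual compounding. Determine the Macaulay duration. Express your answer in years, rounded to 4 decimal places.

2.7710 years

Periodic yield y = 0.02625. Discount each cash flow and weight by its period:
  t   CF        PV=CF/(1+0.02625)^t    t·PV
  1        33.75        32.8867        32.8867
  2        33.75        32.0455        64.0911
  3        33.75        31.2258        93.6775
  4        33.75        30.4271       121.7085
  5        33.75        29.6489       148.2443
  6     1,033.75       884.9047     5,309.4282
  Σ                  1,041.1388     5,770.0364
Price P = Σ PV = 1,041.1388.
Macaulay duration = Σ(t·PV) / P = 5,770.0364 / 1,041.1388 = 5.54204 half-year periods.
In years: 5.54204 / 2 = 2.77102 years.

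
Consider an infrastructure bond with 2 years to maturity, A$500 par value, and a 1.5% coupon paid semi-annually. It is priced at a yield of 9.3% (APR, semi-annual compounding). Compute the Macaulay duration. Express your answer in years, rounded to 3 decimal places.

Periodic yield y = 0.0465. Discount each cash flow and weight by its period:
  t   CF        PV=CF/(1+0.0465)^t    t·PV
  1         3.75         3.5834         3.5834
  2         3.75         3.4242         6.8483
  3         3.75         3.2720         9.8160
  4       503.75       420.0085     1,680.0342
  Σ                    430.2881     1,700.2819
Price P = Σ PV = 430.2881.
Macaulay duration = Σ(t·PV) / P = 1,700.2819 / 430.2881 = 3.95150 half-year periods.
In years: 3.95150 / 2 = 1.97575 years.

1.976 years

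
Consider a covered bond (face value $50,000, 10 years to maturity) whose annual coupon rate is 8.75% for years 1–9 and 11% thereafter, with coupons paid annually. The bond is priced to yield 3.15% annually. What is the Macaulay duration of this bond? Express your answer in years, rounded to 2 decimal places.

7.64 years

Periodic yield y = 0.0315. Discount each cash flow and weight by its year:
  t   CF        PV=CF/(1+0.0315)^t    t·PV
  1     4,375.00     4,241.3960     4,241.3960
  2     4,375.00     4,111.8721     8,223.7441
  3     4,375.00     3,986.3035    11,958.9105
  4     4,375.00     3,864.5696    15,458.2782
  5     4,375.00     3,746.5531    18,732.7657
  6     4,375.00     3,632.1407    21,792.8442
  7     4,375.00     3,521.2222    24,648.5554
  8     4,375.00     3,413.6909    27,309.5275
  9     4,375.00     3,309.4435    29,784.9912
  10   55,500.00    40,700.5858   407,005.8580
  Σ                 74,527.7774   569,156.8708
Price P = Σ PV = 74,527.7774.
Macaulay duration = Σ(t·PV) / P = 569,156.8708 / 74,527.7774 = 7.63684 years.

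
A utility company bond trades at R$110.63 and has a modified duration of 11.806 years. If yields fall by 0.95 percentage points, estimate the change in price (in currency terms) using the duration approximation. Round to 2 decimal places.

+R$12.41

Duration approximation: ΔP/P ≈ -D_mod · Δy = -11.806 × (-0.0095) = +0.112157.
ΔP ≈ 110.63 × (+0.112157) = +12.40792891.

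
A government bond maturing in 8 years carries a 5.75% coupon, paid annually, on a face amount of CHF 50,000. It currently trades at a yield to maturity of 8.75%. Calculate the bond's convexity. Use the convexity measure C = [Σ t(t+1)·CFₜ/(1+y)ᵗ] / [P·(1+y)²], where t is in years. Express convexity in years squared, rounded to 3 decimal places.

With y = 0.0875:
  t   CF        PV=CF/(1+0.0875)^t    t·PV        t(t+1)·PV
  1     2,875.00     2,643.6782     2,643.6782       5,287.3563
  2     2,875.00     2,430.9684     4,861.9368      14,585.8105
  3     2,875.00     2,235.3733     6,706.1198      26,824.4792
  4     2,875.00     2,055.5156     8,222.0626      41,110.3129
  5     2,875.00     1,890.1293     9,450.6466      56,703.8798
  6     2,875.00     1,738.0500    10,428.2997      72,998.0982
  7     2,875.00     1,598.2069    11,187.4480      89,499.5840
  8    52,875.00    27,028.1459   216,225.1676   1,946,026.5082
  Σ                 41,620.0676   269,725.3593   2,253,036.0291
P = 41,620.0676.
Convexity = Σ t(t+1)·PV / [P·(1+y)²] = 2,253,036.0291 / (41,620.0676 × 1.182656) = 45.77273.

45.773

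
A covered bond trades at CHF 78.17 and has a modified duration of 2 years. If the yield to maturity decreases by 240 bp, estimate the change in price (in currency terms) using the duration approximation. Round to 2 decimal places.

+CHF 3.75

Duration approximation: ΔP/P ≈ -D_mod · Δy = -2 × (-0.024) = +0.048000.
ΔP ≈ 78.17 × (+0.048000) = +3.75216.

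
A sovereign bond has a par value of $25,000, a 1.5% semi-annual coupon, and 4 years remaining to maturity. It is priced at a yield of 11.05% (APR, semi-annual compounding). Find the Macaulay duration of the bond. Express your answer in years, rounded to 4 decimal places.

Periodic yield y = 0.05525. Discount each cash flow and weight by its period:
  t   CF        PV=CF/(1+0.05525)^t    t·PV
  1       187.50       177.6830       177.6830
  2       187.50       168.3800       336.7600
  3       187.50       159.5641       478.6923
  4       187.50       151.2098       604.8390
  5       187.50       143.2928       716.4642
  6       187.50       135.7904       814.7425
  7       187.50       128.6808       900.7656
  8    25,187.50    16,381.0666   131,048.5331
  Σ                 17,445.6676   135,078.4797
Price P = Σ PV = 17,445.6676.
Macaulay duration = Σ(t·PV) / P = 135,078.4797 / 17,445.6676 = 7.74281 half-year periods.
In years: 7.74281 / 2 = 3.87140 years.

3.8714 years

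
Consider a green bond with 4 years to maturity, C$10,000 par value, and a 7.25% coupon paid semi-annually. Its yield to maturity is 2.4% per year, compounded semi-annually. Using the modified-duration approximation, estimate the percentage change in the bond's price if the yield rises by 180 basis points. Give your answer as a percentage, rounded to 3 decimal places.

-6.379%

Periodic yield y = 0.012. Modified duration first:
  t   CF        PV=CF/(1+0.012)^t    t·PV
  1       362.50       358.2016       358.2016
  2       362.50       353.9541       707.9083
  3       362.50       349.7570     1,049.2711
  4       362.50       345.6097     1,382.4389
  5       362.50       341.5116     1,707.5580
  6       362.50       337.4620     2,024.7723
  7       362.50       333.4605     2,334.2236
  8    10,362.50     9,419.3394    75,354.7148
  Σ                 11,839.2960    84,919.0886
P = 11,839.2960; D_Mac = 7.17265 half-year periods = 3.58632 yrs; D_mod = 3.58632/(1+0.012) = 3.54380 yrs.
ΔP/P ≈ -D_mod · Δy = -3.54380 × (+0.018) = -0.063788 = -6.3788%.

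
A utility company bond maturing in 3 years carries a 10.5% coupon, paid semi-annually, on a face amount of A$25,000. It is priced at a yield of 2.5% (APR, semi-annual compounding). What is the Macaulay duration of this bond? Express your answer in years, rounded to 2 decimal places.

2.69 years

Periodic yield y = 0.0125. Discount each cash flow and weight by its period:
  t   CF        PV=CF/(1+0.0125)^t    t·PV
  1     1,312.50     1,296.2963     1,296.2963
  2     1,312.50     1,280.2926     2,560.5853
  3     1,312.50     1,264.4866     3,793.4597
  4     1,312.50     1,248.8756     4,995.5024
  5     1,312.50     1,233.4574     6,167.2870
  6    26,312.50    24,422.6014   146,535.6085
  Σ                 30,746.0099   165,348.7392
Price P = Σ PV = 30,746.0099.
Macaulay duration = Σ(t·PV) / P = 165,348.7392 / 30,746.0099 = 5.37789 half-year periods.
In years: 5.37789 / 2 = 2.68895 years.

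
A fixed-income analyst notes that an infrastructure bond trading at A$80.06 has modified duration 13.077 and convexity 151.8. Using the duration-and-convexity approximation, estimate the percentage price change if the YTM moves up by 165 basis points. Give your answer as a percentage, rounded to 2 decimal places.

Duration effect: -D_mod·Δy = -13.077 × (+0.0165) = -0.2157705
Convexity effect: ½·C·(Δy)² = 0.5 × 151.8 × (0.0165)² = +0.020663775
ΔP/P ≈ -0.2157705 + 0.020663775 = -0.195106725
= -19.5106725%.

-19.51%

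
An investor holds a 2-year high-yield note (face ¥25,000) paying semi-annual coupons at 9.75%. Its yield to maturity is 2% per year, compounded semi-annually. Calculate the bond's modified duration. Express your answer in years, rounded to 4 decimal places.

Periodic yield y = 0.01. First find Macaulay duration:
  t   CF        PV=CF/(1+0.01)^t    t·PV
  1     1,218.75     1,206.6832     1,206.6832
  2     1,218.75     1,194.7358     2,389.4716
  3     1,218.75     1,182.9067     3,548.7202
  4    26,218.75    25,195.7034   100,782.8136
  Σ                 28,780.0291   107,927.6886
P = 28,780.0291; Macaulay duration = 107,927.6886 / 28,780.0291 = 3.75009 half-year periods = 1.87504 years.
Modified duration = D_Mac / (1 + y) = 1.87504 / 1.01 = 1.85648 years.

1.8565 years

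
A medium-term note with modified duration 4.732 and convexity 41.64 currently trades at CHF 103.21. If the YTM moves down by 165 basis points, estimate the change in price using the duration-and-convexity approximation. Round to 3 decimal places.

Duration effect: -D_mod·Δy = -4.732 × (-0.0165) = +0.078078
Convexity effect: ½·C·(Δy)² = 0.5 × 41.64 × (-0.0165)² = +0.005668245
ΔP/P ≈ +0.078078 + 0.005668245 = +0.083746245
ΔP ≈ 103.21 × (+0.083746245) = +8.64344994645.

+CHF 8.643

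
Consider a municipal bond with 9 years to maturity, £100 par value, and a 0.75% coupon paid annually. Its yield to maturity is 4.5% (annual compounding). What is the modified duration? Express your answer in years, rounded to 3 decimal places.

8.305 years

Periodic yield y = 0.045. First find Macaulay duration:
  t   CF        PV=CF/(1+0.045)^t    t·PV
  1         0.75         0.7177         0.7177
  2         0.75         0.6868         1.3736
  3         0.75         0.6572         1.9717
  4         0.75         0.6289         2.5157
  5         0.75         0.6018         3.0092
  6         0.75         0.5759         3.4555
  7         0.75         0.5511         3.8578
  8         0.75         0.5274         4.2191
  9       100.75        67.7951       610.1561
  Σ                     72.7420       631.2764
P = 72.7420; Macaulay duration = 631.2764 / 72.7420 = 8.67829 years.
Modified duration = D_Mac / (1 + y) = 8.67829 / 1.045 = 8.30458 years.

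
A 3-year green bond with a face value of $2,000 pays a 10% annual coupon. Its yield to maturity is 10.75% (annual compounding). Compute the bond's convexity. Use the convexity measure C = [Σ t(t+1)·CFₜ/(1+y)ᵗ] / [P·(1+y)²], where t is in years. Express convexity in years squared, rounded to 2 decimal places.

8.63

With y = 0.1075:
  t   CF        PV=CF/(1+0.1075)^t    t·PV        t(t+1)·PV
  1       200.00       180.5869       180.5869         361.1738
  2       200.00       163.0582       326.1163         978.3489
  3     2,200.00     1,619.5392     4,858.6177      19,434.4709
  Σ                  1,963.1843     5,365.3210      20,773.9937
P = 1,963.1843.
Convexity = Σ t(t+1)·PV / [P·(1+y)²] = 20,773.9937 / (1,963.1843 × 1.226556) = 8.62723.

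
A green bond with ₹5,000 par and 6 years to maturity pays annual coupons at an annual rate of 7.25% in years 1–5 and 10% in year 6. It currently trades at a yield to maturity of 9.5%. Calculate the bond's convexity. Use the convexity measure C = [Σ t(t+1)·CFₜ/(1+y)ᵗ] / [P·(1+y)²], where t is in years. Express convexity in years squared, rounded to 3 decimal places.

With y = 0.095:
  t   CF        PV=CF/(1+0.095)^t    t·PV        t(t+1)·PV
  1       362.50       331.0502       331.0502         662.1005
  2       362.50       302.3290       604.6580       1,813.9739
  3       362.50       276.0995       828.2986       3,313.1943
  4       362.50       252.1457     1,008.5827       5,042.9136
  5       362.50       230.2700     1,151.3501       6,908.1009
  6     5,500.00     3,190.6412    19,143.8474     134,006.9321
  Σ                  4,582.5357    23,067.7871     151,747.2152
P = 4,582.5357.
Convexity = Σ t(t+1)·PV / [P·(1+y)²] = 151,747.2152 / (4,582.5357 × 1.199025) = 27.61764.

27.618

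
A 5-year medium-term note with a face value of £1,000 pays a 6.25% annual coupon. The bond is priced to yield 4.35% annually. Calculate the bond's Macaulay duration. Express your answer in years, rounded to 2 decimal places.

4.47 years

Periodic yield y = 0.0435. Discount each cash flow and weight by its year:
  t   CF        PV=CF/(1+0.0435)^t    t·PV
  1        62.50        59.8946        59.8946
  2        62.50        57.3978       114.7956
  3        62.50        55.0051       165.0152
  4        62.50        52.7121       210.8483
  5     1,062.50       858.7498     4,293.7492
  Σ                  1,083.7594     4,844.3029
Price P = Σ PV = 1,083.7594.
Macaulay duration = Σ(t·PV) / P = 4,844.3029 / 1,083.7594 = 4.46991 years.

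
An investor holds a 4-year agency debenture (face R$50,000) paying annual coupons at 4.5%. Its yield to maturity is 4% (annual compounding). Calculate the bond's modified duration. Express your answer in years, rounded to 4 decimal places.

Periodic yield y = 0.04. First find Macaulay duration:
  t   CF        PV=CF/(1+0.04)^t    t·PV
  1     2,250.00     2,163.4615     2,163.4615
  2     2,250.00     2,080.2515     4,160.5030
  3     2,250.00     2,000.2418     6,000.7254
  4    52,250.00    44,663.5190   178,654.0759
  Σ                 50,907.4738   190,978.7658
P = 50,907.4738; Macaulay duration = 190,978.7658 / 50,907.4738 = 3.75149 years.
Modified duration = D_Mac / (1 + y) = 3.75149 / 1.04 = 3.60720 years.

3.6072 years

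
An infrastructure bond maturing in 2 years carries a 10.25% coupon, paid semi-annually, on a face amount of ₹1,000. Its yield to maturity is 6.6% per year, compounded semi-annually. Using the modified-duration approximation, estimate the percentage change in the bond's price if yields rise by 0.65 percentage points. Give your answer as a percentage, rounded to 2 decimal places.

Periodic yield y = 0.033. Modified duration first:
  t   CF        PV=CF/(1+0.033)^t    t·PV
  1        51.25        49.6128        49.6128
  2        51.25        48.0279        96.0557
  3        51.25        46.4936       139.4807
  4     1,051.25       923.2190     3,692.8759
  Σ                  1,067.3532     3,978.0251
P = 1,067.3532; D_Mac = 3.72700 half-year periods = 1.86350 yrs; D_mod = 1.86350/(1+0.033) = 1.80397 yrs.
ΔP/P ≈ -D_mod · Δy = -1.80397 × (+0.0065) = -0.011726 = -1.1726%.

-1.17%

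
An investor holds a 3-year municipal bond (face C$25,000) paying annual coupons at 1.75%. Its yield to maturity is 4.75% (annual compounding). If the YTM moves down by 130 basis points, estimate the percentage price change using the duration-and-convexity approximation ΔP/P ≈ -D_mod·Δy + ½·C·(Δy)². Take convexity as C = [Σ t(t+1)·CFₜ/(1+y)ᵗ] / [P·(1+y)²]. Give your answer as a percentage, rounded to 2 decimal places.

+3.75%

With y = 0.0475:
  t   CF        PV=CF/(1+0.0475)^t    t·PV        t(t+1)·PV
  1       437.50       417.6611       417.6611         835.3222
  2       437.50       398.7218       797.4436       2,392.3309
  3    25,437.50    22,131.5755    66,394.7265     265,578.9061
  Σ                 22,947.9584    67,609.8312     268,806.5591
P = 22,947.9584; D_Mac = 2.94622 yrs; D_mod = 2.81262 yrs; C = 10.67549.
Duration effect: -2.81262 × (-0.013) = +0.036564
Convexity effect: 0.5 × 10.67549 × (-0.013)² = +0.0009021
ΔP/P ≈ +0.036564 + 0.0009021 = +0.037466 = +3.7466%.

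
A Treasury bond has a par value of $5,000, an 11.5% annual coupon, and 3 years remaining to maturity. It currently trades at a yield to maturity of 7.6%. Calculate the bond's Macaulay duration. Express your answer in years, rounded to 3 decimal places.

Periodic yield y = 0.076. Discount each cash flow and weight by its year:
  t   CF        PV=CF/(1+0.076)^t    t·PV
  1       575.00       534.3866       534.3866
  2       575.00       496.6418       993.2837
  3     5,575.00     4,475.1547    13,425.4642
  Σ                  5,506.1832    14,953.1345
Price P = Σ PV = 5,506.1832.
Macaulay duration = Σ(t·PV) / P = 14,953.1345 / 5,506.1832 = 2.71570 years.

2.716 years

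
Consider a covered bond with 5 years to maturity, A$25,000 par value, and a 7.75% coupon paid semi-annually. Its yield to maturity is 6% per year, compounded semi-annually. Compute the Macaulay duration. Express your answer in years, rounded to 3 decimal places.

4.270 years

Periodic yield y = 0.03. Discount each cash flow and weight by its period:
  t   CF        PV=CF/(1+0.03)^t    t·PV
  1       968.75       940.5340       940.5340
  2       968.75       913.1398     1,826.2796
  3       968.75       886.5435     2,659.6304
  4       968.75       860.7218     3,442.8873
  5       968.75       835.6523     4,178.2613
  6       968.75       811.3129     4,867.8772
  7       968.75       787.6824     5,513.7768
  8       968.75       764.7402     6,117.9216
  9       968.75       742.4662     6,682.1959
  10   25,968.75    19,323.1889   193,231.8885
  Σ                 26,865.9819   229,461.2526
Price P = Σ PV = 26,865.9819.
Macaulay duration = Σ(t·PV) / P = 229,461.2526 / 26,865.9819 = 8.54096 half-year periods.
In years: 8.54096 / 2 = 4.27048 years.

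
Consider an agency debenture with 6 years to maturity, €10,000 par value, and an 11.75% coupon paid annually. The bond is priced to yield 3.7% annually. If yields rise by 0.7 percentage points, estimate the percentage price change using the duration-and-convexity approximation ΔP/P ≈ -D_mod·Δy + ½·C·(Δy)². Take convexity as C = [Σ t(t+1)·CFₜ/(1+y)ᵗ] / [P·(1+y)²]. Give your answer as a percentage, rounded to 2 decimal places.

-3.21%

With y = 0.037:
  t   CF        PV=CF/(1+0.037)^t    t·PV        t(t+1)·PV
  1     1,175.00     1,133.0762     1,133.0762       2,266.1524
  2     1,175.00     1,092.6482     2,185.2964       6,555.8892
  3     1,175.00     1,053.6627     3,160.9880      12,643.9521
  4     1,175.00     1,016.0682     4,064.2726      20,321.3631
  5     1,175.00       979.8150     4,899.0750      29,394.4501
  6    11,175.00     8,986.1775    53,917.0651     377,419.4556
  Σ                 14,261.4477    69,359.7733     448,601.2625
P = 14,261.4477; D_Mac = 4.86345 yrs; D_mod = 4.68992 yrs; C = 29.25091.
Duration effect: -4.68992 × (+0.007) = -0.032829
Convexity effect: 0.5 × 29.25091 × (0.007)² = +0.0007166
ΔP/P ≈ -0.032829 + 0.0007166 = -0.032113 = -3.2113%.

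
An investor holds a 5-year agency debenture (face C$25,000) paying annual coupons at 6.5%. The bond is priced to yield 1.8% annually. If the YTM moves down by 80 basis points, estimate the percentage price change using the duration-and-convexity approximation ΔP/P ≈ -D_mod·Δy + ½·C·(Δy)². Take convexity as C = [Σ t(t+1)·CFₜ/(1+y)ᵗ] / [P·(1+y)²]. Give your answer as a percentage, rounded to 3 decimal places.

+3.606%

With y = 0.018:
  t   CF        PV=CF/(1+0.018)^t    t·PV        t(t+1)·PV
  1     1,625.00     1,596.2672     1,596.2672       3,192.5344
  2     1,625.00     1,568.0424     3,136.0849       9,408.2546
  3     1,625.00     1,540.3167     4,620.9502      18,483.8007
  4     1,625.00     1,513.0813     6,052.3251      30,261.6253
  5    26,625.00    24,352.9023   121,764.5115     730,587.0690
  Σ                 30,570.6099   137,170.1388     791,933.2839
P = 30,570.6099; D_Mac = 4.48699 yrs; D_mod = 4.40766 yrs; C = 24.99706.
Duration effect: -4.40766 × (-0.008) = +0.035261
Convexity effect: 0.5 × 24.99706 × (-0.008)² = +0.0007999
ΔP/P ≈ +0.035261 + 0.0007999 = +0.036061 = +3.6061%.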